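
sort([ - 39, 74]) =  [-39,74]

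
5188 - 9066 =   -  3878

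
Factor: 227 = 227^1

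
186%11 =10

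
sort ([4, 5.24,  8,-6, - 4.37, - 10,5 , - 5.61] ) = [ - 10,-6 , - 5.61,  -  4.37 , 4,5,5.24,8]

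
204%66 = 6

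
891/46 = 19 + 17/46 = 19.37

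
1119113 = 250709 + 868404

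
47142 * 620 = 29228040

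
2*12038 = 24076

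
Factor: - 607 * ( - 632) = 383624 = 2^3*79^1*607^1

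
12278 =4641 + 7637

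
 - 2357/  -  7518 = 2357/7518 = 0.31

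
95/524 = 95/524 = 0.18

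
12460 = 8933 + 3527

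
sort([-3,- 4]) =[- 4, - 3]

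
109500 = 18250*6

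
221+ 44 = 265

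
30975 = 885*35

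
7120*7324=52146880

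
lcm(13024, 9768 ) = 39072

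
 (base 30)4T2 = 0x1178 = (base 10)4472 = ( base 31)4K8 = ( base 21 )A2K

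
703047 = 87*8081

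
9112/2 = 4556  =  4556.00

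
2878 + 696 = 3574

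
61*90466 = 5518426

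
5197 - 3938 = 1259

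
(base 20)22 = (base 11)39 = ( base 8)52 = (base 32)1A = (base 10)42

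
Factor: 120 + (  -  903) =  - 3^3*29^1   =  -783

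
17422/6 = 8711/3 = 2903.67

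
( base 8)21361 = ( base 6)105225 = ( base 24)fch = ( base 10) 8945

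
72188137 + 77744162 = 149932299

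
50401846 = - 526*(  -  95821 )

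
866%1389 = 866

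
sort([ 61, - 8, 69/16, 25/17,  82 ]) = [ - 8 , 25/17, 69/16,61,82]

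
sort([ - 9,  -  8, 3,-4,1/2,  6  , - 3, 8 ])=[ - 9, - 8, - 4, - 3 , 1/2, 3, 6, 8] 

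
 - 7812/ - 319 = 24 + 156/319 = 24.49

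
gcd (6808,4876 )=92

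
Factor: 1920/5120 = 3/8 = 2^( - 3 )*3^1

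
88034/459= 191 +365/459  =  191.80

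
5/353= 5/353 = 0.01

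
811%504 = 307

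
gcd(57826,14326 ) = 58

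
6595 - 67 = 6528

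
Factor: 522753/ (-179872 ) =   -  93/32 = - 2^( - 5)*3^1 * 31^1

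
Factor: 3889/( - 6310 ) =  - 2^( - 1 ) * 5^( - 1 ) * 631^( - 1)*3889^1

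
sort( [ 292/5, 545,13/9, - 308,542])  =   [-308,13/9, 292/5, 542 , 545 ] 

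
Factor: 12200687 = 12200687^1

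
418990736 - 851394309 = - 432403573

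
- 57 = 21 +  - 78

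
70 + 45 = 115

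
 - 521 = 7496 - 8017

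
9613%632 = 133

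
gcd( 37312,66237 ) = 1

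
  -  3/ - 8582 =3/8582=   0.00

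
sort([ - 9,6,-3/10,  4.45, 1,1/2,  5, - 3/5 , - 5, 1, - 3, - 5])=[ - 9, -5, - 5,-3, - 3/5, - 3/10, 1/2, 1,  1, 4.45,  5,6]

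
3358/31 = 108 + 10/31 = 108.32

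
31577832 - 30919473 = 658359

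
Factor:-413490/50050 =- 537/65 = - 3^1*5^( - 1)*13^( - 1 )*179^1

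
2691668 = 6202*434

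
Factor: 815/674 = 2^( - 1 )*5^1*163^1*337^( - 1 ) 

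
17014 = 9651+7363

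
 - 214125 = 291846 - 505971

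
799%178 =87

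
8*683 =5464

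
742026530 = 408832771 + 333193759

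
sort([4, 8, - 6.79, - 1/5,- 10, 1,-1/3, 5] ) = [-10,-6.79, - 1/3, - 1/5,1, 4, 5, 8]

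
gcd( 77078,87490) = 2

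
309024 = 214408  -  -94616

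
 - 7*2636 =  - 18452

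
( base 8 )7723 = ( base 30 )4F1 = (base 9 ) 5501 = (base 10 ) 4051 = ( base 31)46L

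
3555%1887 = 1668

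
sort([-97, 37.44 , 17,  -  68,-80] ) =[  -  97, - 80,  -  68, 17, 37.44 ]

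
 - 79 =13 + - 92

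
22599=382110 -359511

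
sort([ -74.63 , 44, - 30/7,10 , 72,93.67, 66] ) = [ - 74.63,- 30/7 , 10, 44,66,  72,93.67 ]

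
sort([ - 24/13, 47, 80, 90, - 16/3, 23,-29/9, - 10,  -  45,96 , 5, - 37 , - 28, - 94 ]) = [ - 94,  -  45, - 37 , - 28, - 10, - 16/3, - 29/9,-24/13,5, 23, 47, 80,90, 96]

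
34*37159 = 1263406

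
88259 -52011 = 36248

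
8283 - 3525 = 4758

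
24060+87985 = 112045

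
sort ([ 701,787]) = [ 701, 787]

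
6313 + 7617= 13930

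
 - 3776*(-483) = 1823808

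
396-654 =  - 258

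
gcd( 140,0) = 140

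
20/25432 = 5/6358 =0.00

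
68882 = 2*34441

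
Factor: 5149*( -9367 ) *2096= - 101091511568 =- 2^4*17^1 * 19^2*29^1 *131^1* 271^1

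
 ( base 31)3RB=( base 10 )3731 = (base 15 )118b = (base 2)111010010011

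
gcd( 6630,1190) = 170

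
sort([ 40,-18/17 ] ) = [ - 18/17,40]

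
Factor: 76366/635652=2^(-1 )*3^( - 2)*17657^( - 1)*38183^1= 38183/317826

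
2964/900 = 3 + 22/75 = 3.29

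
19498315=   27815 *701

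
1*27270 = 27270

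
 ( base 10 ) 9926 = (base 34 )8jw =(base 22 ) kb4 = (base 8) 23306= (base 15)2e1b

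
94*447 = 42018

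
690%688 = 2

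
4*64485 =257940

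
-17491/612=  - 29 + 257/612 =-28.58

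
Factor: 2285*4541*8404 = 2^2*5^1*11^1*19^1*191^1*239^1*457^1  =  87201458740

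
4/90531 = 4/90531= 0.00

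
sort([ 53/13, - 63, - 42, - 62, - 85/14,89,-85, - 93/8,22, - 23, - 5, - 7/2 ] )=[ - 85 , - 63, - 62, - 42, - 23,-93/8,- 85/14, - 5,- 7/2,53/13,22, 89]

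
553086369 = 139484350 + 413602019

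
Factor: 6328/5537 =8/7 = 2^3* 7^ ( - 1) 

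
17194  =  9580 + 7614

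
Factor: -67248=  - 2^4 *3^2 * 467^1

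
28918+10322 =39240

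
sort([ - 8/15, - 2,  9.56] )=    [ - 2, - 8/15,9.56] 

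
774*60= 46440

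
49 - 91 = -42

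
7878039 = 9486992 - 1608953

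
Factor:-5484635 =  - 5^1 *13^1*19^1 * 4441^1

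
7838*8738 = 68488444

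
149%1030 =149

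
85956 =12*7163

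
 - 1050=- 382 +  - 668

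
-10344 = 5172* ( - 2)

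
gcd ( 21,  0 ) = 21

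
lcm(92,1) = 92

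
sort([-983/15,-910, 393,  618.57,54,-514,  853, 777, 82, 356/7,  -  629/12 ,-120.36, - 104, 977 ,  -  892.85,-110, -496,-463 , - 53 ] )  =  [- 910,-892.85, - 514,-496, - 463,-120.36, - 110, - 104,  -  983/15,-53,-629/12,356/7,54, 82, 393, 618.57, 777, 853, 977]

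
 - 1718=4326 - 6044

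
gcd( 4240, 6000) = 80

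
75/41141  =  75/41141 = 0.00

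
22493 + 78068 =100561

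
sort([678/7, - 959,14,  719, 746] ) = [ - 959, 14, 678/7, 719, 746 ] 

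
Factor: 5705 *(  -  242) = - 1380610 = - 2^1*  5^1*7^1*11^2 * 163^1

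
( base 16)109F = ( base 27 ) 5mg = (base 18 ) d27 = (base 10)4255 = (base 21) 9dd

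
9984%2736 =1776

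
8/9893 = 8/9893 = 0.00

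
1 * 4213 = 4213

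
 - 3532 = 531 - 4063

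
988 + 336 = 1324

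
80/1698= 40/849= 0.05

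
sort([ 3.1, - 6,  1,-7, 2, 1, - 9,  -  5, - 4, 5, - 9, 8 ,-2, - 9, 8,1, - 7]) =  [ - 9,-9, - 9, -7, - 7, - 6, - 5,-4, - 2, 1, 1, 1,2,3.1, 5, 8, 8]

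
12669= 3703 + 8966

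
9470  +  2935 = 12405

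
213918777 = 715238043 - 501319266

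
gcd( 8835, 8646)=3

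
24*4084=98016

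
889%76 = 53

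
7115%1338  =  425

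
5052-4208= 844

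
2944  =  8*368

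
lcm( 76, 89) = 6764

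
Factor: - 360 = -2^3*3^2*5^1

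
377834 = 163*2318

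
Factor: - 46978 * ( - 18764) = 2^3*83^1*283^1*4691^1 = 881495192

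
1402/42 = 701/21 =33.38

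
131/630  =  131/630 = 0.21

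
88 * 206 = 18128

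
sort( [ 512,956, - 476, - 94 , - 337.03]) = [-476, - 337.03, -94, 512, 956] 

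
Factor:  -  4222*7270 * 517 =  - 2^2 * 5^1*11^1 * 47^1 * 727^1 * 2111^1 = - 15868766980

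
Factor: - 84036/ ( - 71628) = 127^( - 1 ) * 149^1 = 149/127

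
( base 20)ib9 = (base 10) 7429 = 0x1D05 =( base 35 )629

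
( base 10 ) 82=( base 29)2O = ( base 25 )37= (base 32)2I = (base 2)1010010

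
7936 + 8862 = 16798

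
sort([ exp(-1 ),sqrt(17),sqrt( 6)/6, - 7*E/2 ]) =[ - 7 * E/2, exp(-1 ) , sqrt( 6 )/6,  sqrt(17 )]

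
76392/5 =76392/5 = 15278.40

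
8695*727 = 6321265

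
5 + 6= 11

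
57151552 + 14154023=71305575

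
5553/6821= 5553/6821= 0.81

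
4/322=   2/161=0.01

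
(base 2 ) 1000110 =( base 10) 70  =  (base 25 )2k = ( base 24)2M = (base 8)106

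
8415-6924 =1491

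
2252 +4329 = 6581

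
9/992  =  9/992  =  0.01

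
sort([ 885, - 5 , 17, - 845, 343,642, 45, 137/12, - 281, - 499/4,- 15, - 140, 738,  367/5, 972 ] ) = [- 845, - 281, - 140, - 499/4, - 15, - 5, 137/12, 17,45,367/5, 343,642, 738, 885, 972]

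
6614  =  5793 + 821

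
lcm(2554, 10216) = 10216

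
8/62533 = 8/62533 = 0.00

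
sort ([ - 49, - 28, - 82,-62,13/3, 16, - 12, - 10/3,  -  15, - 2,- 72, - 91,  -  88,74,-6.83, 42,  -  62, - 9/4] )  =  [- 91, - 88 , -82, - 72,-62, -62, - 49,-28,-15, - 12, - 6.83, - 10/3, -9/4, - 2, 13/3, 16, 42,74]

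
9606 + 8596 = 18202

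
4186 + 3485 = 7671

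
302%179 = 123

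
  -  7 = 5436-5443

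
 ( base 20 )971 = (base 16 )e9d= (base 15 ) 1196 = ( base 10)3741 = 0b111010011101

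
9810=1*9810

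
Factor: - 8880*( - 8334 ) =74005920 = 2^5*3^3*5^1*37^1*463^1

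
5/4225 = 1/845 = 0.00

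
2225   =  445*5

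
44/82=22/41=   0.54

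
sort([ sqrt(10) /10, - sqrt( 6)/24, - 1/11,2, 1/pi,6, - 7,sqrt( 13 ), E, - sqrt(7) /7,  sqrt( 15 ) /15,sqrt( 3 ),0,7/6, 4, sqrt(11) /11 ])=[-7, - sqrt( 7) /7, -sqrt( 6) /24, - 1/11,0,sqrt(15 )/15, sqrt(11 ) /11,sqrt(10) /10, 1/pi,7/6, sqrt(3 ),2,E, sqrt (13), 4,6]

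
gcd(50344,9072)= 56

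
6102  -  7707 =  - 1605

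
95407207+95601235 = 191008442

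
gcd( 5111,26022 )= 1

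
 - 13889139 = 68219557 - 82108696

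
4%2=0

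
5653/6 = 5653/6 = 942.17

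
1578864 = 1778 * 888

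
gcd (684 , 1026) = 342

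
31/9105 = 31/9105 = 0.00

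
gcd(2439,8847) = 9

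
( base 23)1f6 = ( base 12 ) 614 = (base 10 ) 880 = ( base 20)240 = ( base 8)1560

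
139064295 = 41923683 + 97140612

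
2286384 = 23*99408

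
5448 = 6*908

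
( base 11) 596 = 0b1011000110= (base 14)38a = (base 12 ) 4b2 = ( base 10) 710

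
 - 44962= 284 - 45246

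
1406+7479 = 8885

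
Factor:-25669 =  - 7^1*19^1*193^1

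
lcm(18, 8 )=72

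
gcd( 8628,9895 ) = 1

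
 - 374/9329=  - 374/9329 = -0.04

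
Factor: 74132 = 2^2*43^1*431^1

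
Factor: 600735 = 3^1*5^1*29^1*1381^1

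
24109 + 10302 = 34411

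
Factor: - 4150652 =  - 2^2*11^1*17^1*31^1*179^1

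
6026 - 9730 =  - 3704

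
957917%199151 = 161313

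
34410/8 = 17205/4  =  4301.25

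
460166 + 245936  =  706102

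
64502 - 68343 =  - 3841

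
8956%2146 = 372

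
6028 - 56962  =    -  50934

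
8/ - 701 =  - 8/701 = - 0.01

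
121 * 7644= 924924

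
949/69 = 949/69 = 13.75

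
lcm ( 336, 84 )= 336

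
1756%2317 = 1756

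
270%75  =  45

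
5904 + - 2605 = 3299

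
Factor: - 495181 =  - 495181^1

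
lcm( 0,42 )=0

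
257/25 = 257/25 = 10.28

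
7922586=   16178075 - 8255489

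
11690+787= 12477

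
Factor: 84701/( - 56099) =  - 56099^ ( - 1)*84701^1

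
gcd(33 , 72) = 3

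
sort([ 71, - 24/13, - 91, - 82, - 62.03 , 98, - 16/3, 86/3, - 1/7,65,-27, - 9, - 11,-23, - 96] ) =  [ - 96,-91, - 82 , - 62.03, - 27,-23, - 11, - 9,  -  16/3, - 24/13, -1/7, 86/3,65, 71,  98]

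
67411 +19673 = 87084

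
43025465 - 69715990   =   - 26690525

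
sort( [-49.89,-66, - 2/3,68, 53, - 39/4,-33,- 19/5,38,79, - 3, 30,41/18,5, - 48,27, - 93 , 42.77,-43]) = [  -  93, -66,  -  49.89, - 48 , - 43, - 33, - 39/4, - 19/5,  -  3,-2/3 , 41/18 , 5,  27,30, 38,42.77, 53, 68,79] 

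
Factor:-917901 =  - 3^2 * 79^1* 1291^1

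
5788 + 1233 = 7021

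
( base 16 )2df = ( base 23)18m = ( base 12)513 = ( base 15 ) 340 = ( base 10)735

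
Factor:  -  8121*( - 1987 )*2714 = 43794262878 =2^1*3^1 * 23^1*59^1 * 1987^1*2707^1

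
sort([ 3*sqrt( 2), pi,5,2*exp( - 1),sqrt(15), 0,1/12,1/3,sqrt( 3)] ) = [ 0, 1/12,1/3, 2*exp( - 1 ),  sqrt(3),pi,sqrt( 15 ), 3*sqrt(2),5] 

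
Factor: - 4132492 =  - 2^2 * 7^1 * 13^1 * 11353^1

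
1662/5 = 332 + 2/5  =  332.40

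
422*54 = 22788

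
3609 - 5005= - 1396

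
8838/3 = 2946 = 2946.00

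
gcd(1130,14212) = 2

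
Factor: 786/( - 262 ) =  - 3  =  -3^1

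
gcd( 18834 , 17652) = 6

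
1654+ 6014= 7668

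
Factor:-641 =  - 641^1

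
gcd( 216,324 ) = 108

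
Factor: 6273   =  3^2*17^1*41^1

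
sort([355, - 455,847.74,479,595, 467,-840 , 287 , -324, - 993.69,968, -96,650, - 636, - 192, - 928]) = [ - 993.69, - 928, - 840,-636, - 455,-324, - 192,-96,  287, 355 , 467,479,  595,650, 847.74 , 968] 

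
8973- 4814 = 4159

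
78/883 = 78/883 = 0.09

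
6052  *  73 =441796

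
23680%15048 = 8632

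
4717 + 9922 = 14639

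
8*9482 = 75856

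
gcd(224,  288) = 32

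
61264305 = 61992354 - 728049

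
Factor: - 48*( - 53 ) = 2544 = 2^4*3^1*53^1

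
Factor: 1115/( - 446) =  - 5/2  =  -2^( - 1)*5^1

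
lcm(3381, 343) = 23667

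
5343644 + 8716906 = 14060550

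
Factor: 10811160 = 2^3* 3^2* 5^1*59^1*509^1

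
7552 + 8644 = 16196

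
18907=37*511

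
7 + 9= 16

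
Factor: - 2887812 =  - 2^2*3^5*2971^1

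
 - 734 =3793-4527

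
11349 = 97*117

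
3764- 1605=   2159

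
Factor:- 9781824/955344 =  - 15676/1531 =- 2^2*1531^(- 1)*3919^1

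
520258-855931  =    -  335673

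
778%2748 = 778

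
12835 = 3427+9408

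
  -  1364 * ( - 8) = 10912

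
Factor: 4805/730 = 2^( - 1) * 31^2*73^ ( - 1) = 961/146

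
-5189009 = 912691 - 6101700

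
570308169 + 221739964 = 792048133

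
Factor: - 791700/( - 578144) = 2^( - 3)*3^1*5^2*13^1*89^(-1) = 975/712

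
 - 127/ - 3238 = 127/3238 = 0.04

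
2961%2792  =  169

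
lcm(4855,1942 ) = 9710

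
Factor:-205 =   -  5^1 * 41^1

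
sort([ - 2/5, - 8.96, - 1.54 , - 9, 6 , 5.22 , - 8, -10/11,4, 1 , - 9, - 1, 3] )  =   [ - 9, - 9, - 8.96, - 8, - 1.54, - 1, - 10/11 ,  -  2/5,1 , 3,  4, 5.22, 6]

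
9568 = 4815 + 4753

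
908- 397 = 511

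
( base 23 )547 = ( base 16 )AB8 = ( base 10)2744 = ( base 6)20412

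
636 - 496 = 140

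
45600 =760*60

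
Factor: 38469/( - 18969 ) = -12823/6323 = - 6323^( - 1 ) * 12823^1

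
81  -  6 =75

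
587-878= - 291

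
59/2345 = 59/2345 = 0.03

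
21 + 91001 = 91022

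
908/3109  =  908/3109 =0.29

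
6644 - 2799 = 3845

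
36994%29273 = 7721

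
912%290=42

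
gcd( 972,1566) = 54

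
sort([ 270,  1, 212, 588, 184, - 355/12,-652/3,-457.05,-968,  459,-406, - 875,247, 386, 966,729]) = [-968,  -  875,-457.05,-406,-652/3, - 355/12, 1 , 184, 212,247, 270,386, 459,588, 729 , 966] 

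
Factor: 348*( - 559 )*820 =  - 159516240 = - 2^4*3^1*5^1*13^1*29^1*41^1  *  43^1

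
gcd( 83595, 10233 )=3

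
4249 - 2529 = 1720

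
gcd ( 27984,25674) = 66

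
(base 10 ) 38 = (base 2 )100110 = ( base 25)1D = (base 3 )1102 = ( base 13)2c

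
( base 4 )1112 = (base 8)126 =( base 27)35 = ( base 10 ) 86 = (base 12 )72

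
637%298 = 41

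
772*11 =8492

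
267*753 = 201051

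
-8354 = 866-9220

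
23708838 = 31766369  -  8057531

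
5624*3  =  16872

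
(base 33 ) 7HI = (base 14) 2DBC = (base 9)12223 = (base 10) 8202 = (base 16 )200A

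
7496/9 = 832 + 8/9 = 832.89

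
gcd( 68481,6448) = 1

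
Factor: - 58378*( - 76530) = 4467668340 = 2^2*3^1*5^1*17^2*101^1*2551^1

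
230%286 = 230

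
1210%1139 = 71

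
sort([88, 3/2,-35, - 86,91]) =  [ - 86, -35,3/2, 88, 91] 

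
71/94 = 71/94  =  0.76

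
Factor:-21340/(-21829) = 2^2*5^1*11^1 * 83^(-1 ) *97^1 * 263^(  -  1)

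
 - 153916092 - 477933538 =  - 631849630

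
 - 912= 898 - 1810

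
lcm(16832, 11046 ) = 353472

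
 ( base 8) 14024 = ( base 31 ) 6CQ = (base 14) 2364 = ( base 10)6164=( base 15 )1c5e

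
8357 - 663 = 7694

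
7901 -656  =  7245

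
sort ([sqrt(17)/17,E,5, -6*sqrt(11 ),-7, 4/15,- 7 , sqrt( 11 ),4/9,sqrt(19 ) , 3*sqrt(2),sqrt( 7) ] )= [  -  6*sqrt(11),- 7, - 7,  sqrt ( 17 ) /17,  4/15,4/9,  sqrt(7 ) , E,  sqrt(11 ), 3*sqrt( 2), sqrt(19 ),5]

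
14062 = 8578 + 5484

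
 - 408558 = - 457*894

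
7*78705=550935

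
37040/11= 37040/11= 3367.27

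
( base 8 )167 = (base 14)87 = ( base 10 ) 119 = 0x77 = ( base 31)3q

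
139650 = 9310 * 15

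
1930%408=298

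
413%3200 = 413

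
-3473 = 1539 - 5012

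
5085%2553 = 2532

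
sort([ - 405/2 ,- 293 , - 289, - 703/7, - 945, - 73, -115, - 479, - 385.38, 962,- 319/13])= [ - 945, - 479, - 385.38,-293, - 289, - 405/2 , - 115, - 703/7 , - 73, - 319/13 , 962] 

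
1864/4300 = 466/1075 = 0.43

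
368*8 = 2944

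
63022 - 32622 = 30400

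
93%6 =3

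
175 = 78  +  97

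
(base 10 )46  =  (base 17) 2c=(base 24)1m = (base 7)64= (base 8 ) 56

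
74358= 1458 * 51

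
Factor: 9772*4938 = 48254136 = 2^3 *3^1*7^1*349^1 * 823^1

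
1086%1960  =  1086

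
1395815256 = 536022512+859792744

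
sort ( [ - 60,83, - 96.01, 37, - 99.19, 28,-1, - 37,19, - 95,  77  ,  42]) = [ - 99.19,-96.01, -95, - 60, - 37, - 1,19 , 28, 37,  42 , 77, 83 ] 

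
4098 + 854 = 4952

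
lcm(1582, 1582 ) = 1582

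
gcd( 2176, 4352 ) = 2176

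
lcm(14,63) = 126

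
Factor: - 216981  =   - 3^2 * 24109^1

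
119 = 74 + 45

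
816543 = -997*( - 819)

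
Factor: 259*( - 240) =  - 2^4*3^1*5^1*7^1*37^1  =  - 62160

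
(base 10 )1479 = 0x5c7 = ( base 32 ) 1E7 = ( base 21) 379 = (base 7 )4212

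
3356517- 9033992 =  - 5677475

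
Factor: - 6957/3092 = - 2^( - 2 )*3^2 = -9/4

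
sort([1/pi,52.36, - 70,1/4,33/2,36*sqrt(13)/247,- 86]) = [ - 86,-70, 1/4,1/pi,36* sqrt(13) /247,33/2,52.36 ]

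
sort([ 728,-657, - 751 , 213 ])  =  [ - 751, - 657, 213,  728 ] 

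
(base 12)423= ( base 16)25B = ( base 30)k3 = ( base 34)HP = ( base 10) 603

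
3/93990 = 1/31330 = 0.00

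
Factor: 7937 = 7937^1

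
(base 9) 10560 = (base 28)8QK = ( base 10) 7020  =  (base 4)1231230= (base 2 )1101101101100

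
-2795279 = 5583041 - 8378320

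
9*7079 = 63711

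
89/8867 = 89/8867=0.01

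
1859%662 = 535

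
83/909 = 83/909 = 0.09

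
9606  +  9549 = 19155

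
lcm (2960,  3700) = 14800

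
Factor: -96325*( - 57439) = 5^2*71^1*809^1*3853^1 = 5532811675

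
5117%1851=1415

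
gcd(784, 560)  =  112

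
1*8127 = 8127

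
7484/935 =8 + 4/935 = 8.00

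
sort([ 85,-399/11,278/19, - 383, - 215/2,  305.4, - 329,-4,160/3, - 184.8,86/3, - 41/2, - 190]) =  [ - 383, - 329,-190,  -  184.8, - 215/2,-399/11, - 41/2, - 4, 278/19, 86/3, 160/3, 85,305.4 ] 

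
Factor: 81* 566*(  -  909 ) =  - 2^1*3^6*101^1 * 283^1  =  - 41674014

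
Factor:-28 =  - 2^2*7^1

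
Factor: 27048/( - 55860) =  - 2^1 *5^( - 1) * 19^( - 1 )*23^1  =  - 46/95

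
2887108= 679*4252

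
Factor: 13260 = 2^2*3^1*5^1*13^1*17^1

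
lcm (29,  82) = 2378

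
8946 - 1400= 7546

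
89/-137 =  - 89/137 = - 0.65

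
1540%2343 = 1540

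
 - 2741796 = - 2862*958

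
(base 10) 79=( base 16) 4F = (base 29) 2L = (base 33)2D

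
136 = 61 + 75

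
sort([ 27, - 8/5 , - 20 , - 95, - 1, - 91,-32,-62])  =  [-95, - 91, -62,-32,  -  20, - 8/5, - 1 , 27 ] 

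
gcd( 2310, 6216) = 42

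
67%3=1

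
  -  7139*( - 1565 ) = 11172535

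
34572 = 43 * 804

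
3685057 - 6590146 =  - 2905089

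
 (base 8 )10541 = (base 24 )7H9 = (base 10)4449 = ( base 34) 3ST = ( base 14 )189b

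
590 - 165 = 425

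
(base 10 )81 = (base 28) 2P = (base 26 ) 33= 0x51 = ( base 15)56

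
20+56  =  76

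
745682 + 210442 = 956124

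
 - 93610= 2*(-46805) 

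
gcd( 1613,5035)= 1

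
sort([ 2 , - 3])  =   [  -  3, 2 ]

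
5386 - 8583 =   -  3197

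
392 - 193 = 199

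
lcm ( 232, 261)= 2088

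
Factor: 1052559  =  3^2*107^1*1093^1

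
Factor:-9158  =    -  2^1*19^1*241^1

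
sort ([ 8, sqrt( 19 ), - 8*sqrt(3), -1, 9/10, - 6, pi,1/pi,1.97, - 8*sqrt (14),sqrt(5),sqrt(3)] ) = [ - 8*sqrt( 14), - 8*sqrt( 3) , - 6, - 1, 1/pi, 9/10, sqrt(3), 1.97,sqrt( 5), pi, sqrt( 19),  8]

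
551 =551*1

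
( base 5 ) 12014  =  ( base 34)Q0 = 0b1101110100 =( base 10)884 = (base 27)15K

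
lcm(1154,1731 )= 3462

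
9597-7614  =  1983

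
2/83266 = 1/41633= 0.00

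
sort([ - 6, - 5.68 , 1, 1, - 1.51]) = [ - 6,  -  5.68,-1.51,1,1 ]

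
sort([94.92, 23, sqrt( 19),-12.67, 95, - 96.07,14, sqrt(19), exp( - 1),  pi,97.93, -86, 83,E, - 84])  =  [ - 96.07 , - 86, - 84,-12.67, exp( - 1 ),E, pi,sqrt(19 ),sqrt(19 ), 14, 23, 83,  94.92, 95, 97.93]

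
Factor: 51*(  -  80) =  - 2^4*3^1 *5^1 * 17^1 = - 4080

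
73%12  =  1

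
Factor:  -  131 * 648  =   - 84888  =  - 2^3*3^4*131^1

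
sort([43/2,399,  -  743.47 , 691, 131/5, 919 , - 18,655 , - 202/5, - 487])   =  [ - 743.47, - 487, - 202/5,-18, 43/2,131/5, 399,655,691,919 ]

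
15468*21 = 324828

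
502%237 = 28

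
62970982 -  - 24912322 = 87883304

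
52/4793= 52/4793 = 0.01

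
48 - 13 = 35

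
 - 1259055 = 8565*( - 147) 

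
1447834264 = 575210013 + 872624251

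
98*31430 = 3080140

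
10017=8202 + 1815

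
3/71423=3/71423 = 0.00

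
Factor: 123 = 3^1*41^1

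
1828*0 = 0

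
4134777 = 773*5349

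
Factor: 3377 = 11^1*307^1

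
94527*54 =5104458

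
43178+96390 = 139568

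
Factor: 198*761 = 2^1 * 3^2 *11^1*761^1 = 150678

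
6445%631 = 135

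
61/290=61/290 = 0.21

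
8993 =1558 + 7435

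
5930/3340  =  593/334 = 1.78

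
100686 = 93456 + 7230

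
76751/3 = 25583+2/3=25583.67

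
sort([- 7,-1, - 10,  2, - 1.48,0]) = [  -  10, - 7,-1.48,-1, 0,2]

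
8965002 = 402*22301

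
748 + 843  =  1591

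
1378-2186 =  - 808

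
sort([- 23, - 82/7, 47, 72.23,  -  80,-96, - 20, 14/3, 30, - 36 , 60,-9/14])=[-96,-80 ,-36, - 23, - 20, - 82/7,  -  9/14,14/3, 30,47,60,72.23 ]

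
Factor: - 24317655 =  - 3^1*5^1*1621177^1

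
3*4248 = 12744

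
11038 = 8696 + 2342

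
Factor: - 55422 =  - 2^1*3^2*3079^1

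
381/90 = 4+7/30=4.23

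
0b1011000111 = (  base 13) 429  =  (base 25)13B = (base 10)711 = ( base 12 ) 4b3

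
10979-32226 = -21247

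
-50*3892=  - 194600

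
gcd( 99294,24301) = 19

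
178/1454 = 89/727 = 0.12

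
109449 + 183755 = 293204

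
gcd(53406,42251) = 23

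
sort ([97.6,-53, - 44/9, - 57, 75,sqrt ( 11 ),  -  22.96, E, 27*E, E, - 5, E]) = [ - 57,  -  53,  -  22.96,-5, - 44/9,E,E, E,sqrt(11),27*E, 75, 97.6 ]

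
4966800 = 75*66224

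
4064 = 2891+1173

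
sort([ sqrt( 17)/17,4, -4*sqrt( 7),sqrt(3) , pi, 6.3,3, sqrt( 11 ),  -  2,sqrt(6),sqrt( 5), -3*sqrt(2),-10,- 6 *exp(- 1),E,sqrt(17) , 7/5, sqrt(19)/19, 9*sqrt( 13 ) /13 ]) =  [  -  4*sqrt(7), - 10, - 3*sqrt( 2),-6*exp(- 1 )  , - 2,  sqrt(19)/19,sqrt(17 ) /17,7/5, sqrt(3 ), sqrt( 5 ),sqrt (6 ), 9 * sqrt(13)/13,E,3 , pi, sqrt( 11 ) , 4,sqrt( 17), 6.3]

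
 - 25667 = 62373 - 88040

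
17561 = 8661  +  8900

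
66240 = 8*8280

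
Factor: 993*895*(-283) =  -251512005 = - 3^1*5^1 * 179^1*283^1*331^1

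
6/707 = 6/707 = 0.01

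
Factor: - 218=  - 2^1*109^1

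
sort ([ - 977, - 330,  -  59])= [ - 977, - 330, -59]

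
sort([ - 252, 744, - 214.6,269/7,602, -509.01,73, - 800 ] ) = [ - 800,-509.01, -252, - 214.6, 269/7,73,602, 744]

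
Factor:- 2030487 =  - 3^1*676829^1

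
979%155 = 49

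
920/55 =184/11 = 16.73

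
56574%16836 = 6066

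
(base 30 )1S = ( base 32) 1q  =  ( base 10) 58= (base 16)3A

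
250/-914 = - 1+332/457 = - 0.27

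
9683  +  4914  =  14597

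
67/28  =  67/28 = 2.39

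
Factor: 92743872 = 2^6 * 3^1*13^1*73^1*509^1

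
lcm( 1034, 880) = 41360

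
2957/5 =591 + 2/5= 591.40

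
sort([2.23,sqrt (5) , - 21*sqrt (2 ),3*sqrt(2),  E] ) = [ - 21*sqrt(2),2.23,sqrt ( 5 ), E, 3*sqrt ( 2)] 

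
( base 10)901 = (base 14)485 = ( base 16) 385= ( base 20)251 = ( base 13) 544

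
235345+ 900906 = 1136251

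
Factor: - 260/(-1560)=1/6 = 2^ ( - 1) * 3^( - 1)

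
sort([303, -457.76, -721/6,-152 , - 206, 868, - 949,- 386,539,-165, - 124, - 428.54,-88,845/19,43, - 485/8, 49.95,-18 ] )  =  [ - 949,-457.76 ,- 428.54, - 386, - 206,  -  165,-152,  -  124, - 721/6,  -  88 , - 485/8, - 18,43,845/19,49.95,303,539, 868 ]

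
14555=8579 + 5976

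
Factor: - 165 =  - 3^1 * 5^1* 11^1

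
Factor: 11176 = 2^3*11^1*127^1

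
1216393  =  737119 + 479274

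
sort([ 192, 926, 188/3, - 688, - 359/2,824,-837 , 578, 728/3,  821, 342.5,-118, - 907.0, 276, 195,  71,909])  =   [ - 907.0, - 837,-688, - 359/2 ,- 118, 188/3 , 71,192,195,728/3 , 276,342.5, 578, 821,824,909,  926]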